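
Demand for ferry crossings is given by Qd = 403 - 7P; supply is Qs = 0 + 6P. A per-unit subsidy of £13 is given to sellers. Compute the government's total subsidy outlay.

Pre-subsidy: 403 - 7P = 0 + 6P gives P* = 31, Q* = 186.
With the subsidy, sellers receive Ps = Pb + 13 for each unit, where Pb is the price buyers pay.
Supply in terms of Pb becomes Qs = 0 + 6(Pb + 13) = 78 + 6Pb. Setting this equal to demand: 403 - 7Pb = 78 + 6Pb, so Pb = 25.
Sellers receive Ps = 25 + 13 = 38; Q' = 403 − 7·25 = 228.
Government outlay = subsidy × quantity = 13 × 228 = 2964.

Government cost = £2964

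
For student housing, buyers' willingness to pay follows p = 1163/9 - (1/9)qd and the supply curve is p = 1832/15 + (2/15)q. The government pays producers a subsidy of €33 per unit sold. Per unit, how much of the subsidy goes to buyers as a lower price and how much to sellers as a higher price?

Buyers gain €15 per unit; sellers gain €18 per unit

Pre-subsidy: 1163/9 - (1/9)q = 1832/15 + (2/15)q gives q* = 29 and p* = 126.
With the subsidy, sellers receive ps = pb + 33 for each unit, where pb is the price buyers pay.
On the curves, pb = 1163/9 - (1/9)q and ps = 1832/15 + (2/15)q; the wedge ps − pb = 33 gives 1832/15 + (2/15)q − (1163/9 - (1/9)q) = 33, so q' = 164.
Then pb = 1163/9 − (1/9)·164 = 111 and ps = 1832/15 + (2/15)·164 = 144.
Buyers' price falls by p* − pb = 126 − 111 = 15; sellers' price rises by ps − p* = 144 − 126 = 18.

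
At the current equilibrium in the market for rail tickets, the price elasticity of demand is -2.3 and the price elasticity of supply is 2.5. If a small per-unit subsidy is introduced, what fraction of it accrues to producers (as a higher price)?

For a small subsidy around the equilibrium, the benefit split depends on the relative slopes, which at a point are proportional to the elasticities.
Buyer share = εs/(εs + |εd|) = 2.5/(2.5 + 2.3) = 25/48; seller share = |εd|/(εs + |εd|) = 23/48.
So producers capture 23/48 of the subsidy.

Producer share = 23/48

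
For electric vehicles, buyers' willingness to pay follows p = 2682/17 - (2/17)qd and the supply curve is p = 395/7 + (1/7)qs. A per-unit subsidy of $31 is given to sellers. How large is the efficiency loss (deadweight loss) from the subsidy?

Pre-subsidy: 2682/17 - (2/17)q = 395/7 + (1/7)q gives q* = 389 and p* = 112.
With the subsidy, sellers receive ps = pb + 31 for each unit, where pb is the price buyers pay.
On the curves, pb = 2682/17 - (2/17)q and ps = 395/7 + (1/7)q; the wedge ps − pb = 31 gives 395/7 + (1/7)q − (2682/17 - (2/17)q) = 31, so q' = 508.
Then pb = 2682/17 − (2/17)·508 = 98 and ps = 395/7 + (1/7)·508 = 129.
The subsidy expands output by 508 − 389 = 119 past the efficient level; on those units the gap between marginal cost and willingness to pay runs from 0 up to 31.
DWL = ½ × 31 × 119 = 1844.5.

Deadweight loss = $1844.5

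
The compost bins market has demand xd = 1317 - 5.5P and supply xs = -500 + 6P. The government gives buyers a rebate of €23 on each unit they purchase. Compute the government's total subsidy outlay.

Government cost = €11822

Pre-subsidy: 1317 - 5.5P = -500 + 6P gives P* = 158, x* = 448.
With the rebate, buyers effectively pay Pb = Ps − 23, where Ps is the price sellers receive.
Demand in terms of Ps becomes xd = 1317 − 5.5(Ps − 23) = 1443.5 - 5.5Ps. Setting this equal to supply: 1443.5 - 5.5Ps = -500 + 6Ps, so Ps = 169.
Buyers pay Pb = 169 − 23 = 146; x' = -500 + 6·169 = 514.
Government outlay = subsidy × quantity = 23 × 514 = 11822.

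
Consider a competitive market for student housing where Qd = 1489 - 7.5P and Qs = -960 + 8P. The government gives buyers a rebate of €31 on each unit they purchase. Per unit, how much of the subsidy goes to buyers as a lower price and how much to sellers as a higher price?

Buyers gain €16 per unit; sellers gain €15 per unit

Pre-subsidy: 1489 - 7.5P = -960 + 8P gives P* = 158, Q* = 304.
With the rebate, buyers effectively pay Pb = Ps − 31, where Ps is the price sellers receive.
Demand in terms of Ps becomes Qd = 1489 − 7.5(Ps − 31) = 1721.5 - 7.5Ps. Setting this equal to supply: 1721.5 - 7.5Ps = -960 + 8Ps, so Ps = 173.
Buyers pay Pb = 173 − 31 = 142; Q' = -960 + 8·173 = 424.
Buyers' price falls by P* − Pb = 158 − 142 = 16; sellers' price rises by Ps − P* = 173 − 158 = 15.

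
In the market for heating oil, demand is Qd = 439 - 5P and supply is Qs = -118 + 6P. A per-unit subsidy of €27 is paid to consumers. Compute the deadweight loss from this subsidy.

Deadweight loss = 10935/11

Pre-subsidy: 439 - 5P = -118 + 6P gives P* = 557/11, Q* = 2044/11.
With the rebate, buyers effectively pay Pb = Ps − 27, where Ps is the price sellers receive.
Demand in terms of Ps becomes Qd = 439 − 5(Ps − 27) = 574 - 5Ps. Setting this equal to supply: 574 - 5Ps = -118 + 6Ps, so Ps = 692/11.
Buyers pay Pb = 692/11 − 27 = 395/11; Q' = -118 + 6·(692/11) = 2854/11.
The subsidy expands output by 2854/11 − 2044/11 = 810/11 past the efficient level; on those units the gap between marginal cost and willingness to pay runs from 0 up to 27.
DWL = ½ × 27 × 810/11 = 10935/11.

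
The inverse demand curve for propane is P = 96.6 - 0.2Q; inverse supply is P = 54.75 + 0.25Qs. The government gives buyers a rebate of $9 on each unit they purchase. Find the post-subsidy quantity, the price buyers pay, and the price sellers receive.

Pre-subsidy: 96.6 - 0.2Q = 54.75 + 0.25Q gives Q* = 93 and P* = 78.
With the rebate, buyers effectively pay Pb = Ps − 9, where Ps is the price sellers receive.
On the curves, Pb = 96.6 - 0.2Q and Ps = 54.75 + 0.25Q; the wedge Ps − Pb = 9 gives 54.75 + 0.25Q − (96.6 - 0.2Q) = 9, so Q' = 113.
Then Pb = 96.6 − 0.2·113 = 74 and Ps = 54.75 + 0.25·113 = 83.

Q' = 113; buyers pay $74; sellers receive $83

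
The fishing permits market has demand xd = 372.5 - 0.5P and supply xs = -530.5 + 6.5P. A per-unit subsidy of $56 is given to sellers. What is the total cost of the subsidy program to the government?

Pre-subsidy: 372.5 - 0.5P = -530.5 + 6.5P gives P* = 129, x* = 308.
With the subsidy, sellers receive Ps = Pb + 56 for each unit, where Pb is the price buyers pay.
Supply in terms of Pb becomes xs = -530.5 + 6.5(Pb + 56) = -166.5 + 6.5Pb. Setting this equal to demand: 372.5 - 0.5Pb = -166.5 + 6.5Pb, so Pb = 77.
Sellers receive Ps = 77 + 56 = 133; x' = 372.5 − 0.5·77 = 334.
Government outlay = subsidy × quantity = 56 × 334 = 18704.

Government cost = $18704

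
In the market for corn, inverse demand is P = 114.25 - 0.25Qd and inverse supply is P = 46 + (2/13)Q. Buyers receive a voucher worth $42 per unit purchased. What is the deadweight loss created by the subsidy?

Deadweight loss = $2184

Pre-subsidy: 114.25 - 0.25Q = 46 + (2/13)Q gives Q* = 169 and P* = 72.
With the rebate, buyers effectively pay Pb = Ps − 42, where Ps is the price sellers receive.
On the curves, Pb = 114.25 - 0.25Q and Ps = 46 + (2/13)Q; the wedge Ps − Pb = 42 gives 46 + (2/13)Q − (114.25 - 0.25Q) = 42, so Q' = 273.
Then Pb = 114.25 − 0.25·273 = 46 and Ps = 46 + (2/13)·273 = 88.
The subsidy expands output by 273 − 169 = 104 past the efficient level; on those units the gap between marginal cost and willingness to pay runs from 0 up to 42.
DWL = ½ × 42 × 104 = 2184.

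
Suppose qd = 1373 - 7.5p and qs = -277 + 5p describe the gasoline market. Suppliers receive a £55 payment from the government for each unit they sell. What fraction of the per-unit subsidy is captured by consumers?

Consumer share = 0.4

Pre-subsidy: 1373 - 7.5p = -277 + 5p gives p* = 132, q* = 383.
With the subsidy, sellers receive ps = pb + 55 for each unit, where pb is the price buyers pay.
Supply in terms of pb becomes qs = -277 + 5(pb + 55) = -2 + 5pb. Setting this equal to demand: 1373 - 7.5pb = -2 + 5pb, so pb = 110.
Sellers receive ps = 110 + 55 = 165; q' = 1373 − 7.5·110 = 548.
Buyers' price falls by p* − pb = 132 − 110 = 22; sellers' price rises by ps − p* = 165 − 132 = 33.
So consumers capture 22/55 = 0.4 of each unit of subsidy.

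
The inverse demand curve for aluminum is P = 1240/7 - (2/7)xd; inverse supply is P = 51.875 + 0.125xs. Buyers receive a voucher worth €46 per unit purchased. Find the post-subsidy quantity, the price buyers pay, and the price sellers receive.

Pre-subsidy: 1240/7 - (2/7)x = 51.875 + 0.125x gives x* = 305 and P* = 90.
With the rebate, buyers effectively pay Pb = Ps − 46, where Ps is the price sellers receive.
On the curves, Pb = 1240/7 - (2/7)x and Ps = 51.875 + 0.125x; the wedge Ps − Pb = 46 gives 51.875 + 0.125x − (1240/7 - (2/7)x) = 46, so x' = 417.
Then Pb = 1240/7 − (2/7)·417 = 58 and Ps = 51.875 + 0.125·417 = 104.

x' = 417; buyers pay €58; sellers receive €104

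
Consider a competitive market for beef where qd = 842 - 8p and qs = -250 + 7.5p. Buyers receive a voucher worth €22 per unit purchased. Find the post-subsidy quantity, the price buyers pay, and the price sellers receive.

Pre-subsidy: 842 - 8p = -250 + 7.5p gives p* = 2184/31, q* = 8630/31.
With the rebate, buyers effectively pay pb = ps − 22, where ps is the price sellers receive.
Demand in terms of ps becomes qd = 842 − 8(ps − 22) = 1018 - 8ps. Setting this equal to supply: 1018 - 8ps = -250 + 7.5ps, so ps = 2536/31.
Buyers pay pb = 2536/31 − 22 = 1854/31; q' = -250 + 7.5·(2536/31) = 11270/31.

q' = 11270/31; buyers pay 1854/31; sellers receive 2536/31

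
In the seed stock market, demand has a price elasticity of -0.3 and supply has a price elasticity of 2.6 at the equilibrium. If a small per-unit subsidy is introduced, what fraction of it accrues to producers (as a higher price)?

Producer share = 3/29

For a small subsidy around the equilibrium, the benefit split depends on the relative slopes, which at a point are proportional to the elasticities.
Buyer share = εs/(εs + |εd|) = 2.6/(2.6 + 0.3) = 26/29; seller share = |εd|/(εs + |εd|) = 3/29.
So producers capture 3/29 of the subsidy.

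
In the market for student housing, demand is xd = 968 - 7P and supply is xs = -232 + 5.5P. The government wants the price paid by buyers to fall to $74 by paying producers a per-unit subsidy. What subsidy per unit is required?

At a buyer price of 74, quantity demanded is 968 − 7·74 = 450.
Sellers supply 450 only when they receive Ps with -232 + 5.5·Ps = 450, i.e. Ps = 124.
s = Ps − Pb = 124 − 74 = 50.

Required subsidy s = $50 per unit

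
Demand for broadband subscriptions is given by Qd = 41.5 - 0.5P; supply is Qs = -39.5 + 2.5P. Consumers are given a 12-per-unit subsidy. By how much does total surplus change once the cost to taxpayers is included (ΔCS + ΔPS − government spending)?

Net change in total surplus = -30

Pre-subsidy: 41.5 - 0.5P = -39.5 + 2.5P gives P* = 27, Q* = 28.
With the rebate, buyers effectively pay Pb = Ps − 12, where Ps is the price sellers receive.
Demand in terms of Ps becomes Qd = 41.5 − 0.5(Ps − 12) = 47.5 - 0.5Ps. Setting this equal to supply: 47.5 - 0.5Ps = -39.5 + 2.5Ps, so Ps = 29.
Buyers pay Pb = 29 − 12 = 17; Q' = -39.5 + 2.5·29 = 33.
ΔCS = ½(28 + 33)(27 − 17) = 305; ΔPS = ½(28 + 33)(29 − 27) = 61.
Government spending = 12 × 33 = 396.
Net change = 305 + 61 − 396 = -30. The loss equals the DWL triangle ½·12·5.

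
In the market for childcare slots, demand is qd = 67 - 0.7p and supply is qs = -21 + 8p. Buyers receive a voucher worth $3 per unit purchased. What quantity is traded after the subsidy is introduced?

q' = 5381/87

Pre-subsidy: 67 - 0.7p = -21 + 8p gives p* = 880/87, q* = 5213/87.
With the rebate, buyers effectively pay pb = ps − 3, where ps is the price sellers receive.
Demand in terms of ps becomes qd = 67 − 0.7(ps − 3) = 69.1 - 0.7ps. Setting this equal to supply: 69.1 - 0.7ps = -21 + 8ps, so ps = 901/87.
Buyers pay pb = 901/87 − 3 = 640/87; q' = -21 + 8·(901/87) = 5381/87.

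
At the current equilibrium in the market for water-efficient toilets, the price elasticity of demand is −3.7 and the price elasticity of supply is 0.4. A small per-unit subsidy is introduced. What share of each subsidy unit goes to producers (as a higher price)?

Producer share = 37/41

For a small subsidy around the equilibrium, the benefit split depends on the relative slopes, which at a point are proportional to the elasticities.
Buyer share = εs/(εs + |εd|) = 0.4/(0.4 + 3.7) = 4/41; seller share = |εd|/(εs + |εd|) = 37/41.
So producers capture 37/41 of the subsidy.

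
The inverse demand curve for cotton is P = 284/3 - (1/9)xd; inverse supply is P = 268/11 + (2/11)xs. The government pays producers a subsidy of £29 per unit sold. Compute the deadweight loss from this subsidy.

Pre-subsidy: 284/3 - (1/9)x = 268/11 + (2/11)x gives x* = 240 and P* = 68.
With the subsidy, sellers receive Ps = Pb + 29 for each unit, where Pb is the price buyers pay.
On the curves, Pb = 284/3 - (1/9)x and Ps = 268/11 + (2/11)x; the wedge Ps − Pb = 29 gives 268/11 + (2/11)x − (284/3 - (1/9)x) = 29, so x' = 339.
Then Pb = 284/3 − (1/9)·339 = 57 and Ps = 268/11 + (2/11)·339 = 86.
The subsidy expands output by 339 − 240 = 99 past the efficient level; on those units the gap between marginal cost and willingness to pay runs from 0 up to 29.
DWL = ½ × 29 × 99 = 1435.5.

Deadweight loss = £1435.5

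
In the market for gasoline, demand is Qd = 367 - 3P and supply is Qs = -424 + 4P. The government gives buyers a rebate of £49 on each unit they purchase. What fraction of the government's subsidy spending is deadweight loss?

Pre-subsidy: 367 - 3P = -424 + 4P gives P* = 113, Q* = 28.
With the rebate, buyers effectively pay Pb = Ps − 49, where Ps is the price sellers receive.
Demand in terms of Ps becomes Qd = 367 − 3(Ps − 49) = 514 - 3Ps. Setting this equal to supply: 514 - 3Ps = -424 + 4Ps, so Ps = 134.
Buyers pay Pb = 134 − 49 = 85; Q' = -424 + 4·134 = 112.
ΔCS = ½(28 + 112)(113 − 85) = 1960; ΔPS = ½(28 + 112)(134 − 113) = 1470.
Government spending = 49 × 112 = 5488.
DWL = ½ × 49 × (112 − 28) = 2058; fraction = 2058 / 5488 = 0.375.

DWL / government spending = 0.375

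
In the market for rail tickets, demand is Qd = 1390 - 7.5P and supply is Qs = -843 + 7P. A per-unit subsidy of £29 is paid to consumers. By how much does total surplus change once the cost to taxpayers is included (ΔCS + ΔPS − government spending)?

Pre-subsidy: 1390 - 7.5P = -843 + 7P gives P* = 154, Q* = 235.
With the rebate, buyers effectively pay Pb = Ps − 29, where Ps is the price sellers receive.
Demand in terms of Ps becomes Qd = 1390 − 7.5(Ps − 29) = 1607.5 - 7.5Ps. Setting this equal to supply: 1607.5 - 7.5Ps = -843 + 7Ps, so Ps = 169.
Buyers pay Pb = 169 − 29 = 140; Q' = -843 + 7·169 = 340.
ΔCS = ½(235 + 340)(154 − 140) = 4025; ΔPS = ½(235 + 340)(169 − 154) = 4312.5.
Government spending = 29 × 340 = 9860.
Net change = 4025 + 4312.5 − 9860 = -1522.5. The loss equals the DWL triangle ½·29·105.

Net change in total surplus = -£1522.5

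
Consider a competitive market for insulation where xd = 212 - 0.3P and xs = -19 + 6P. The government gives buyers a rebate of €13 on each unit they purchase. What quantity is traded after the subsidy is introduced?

x' = 1433/7

Pre-subsidy: 212 - 0.3P = -19 + 6P gives P* = 110/3, x* = 201.
With the rebate, buyers effectively pay Pb = Ps − 13, where Ps is the price sellers receive.
Demand in terms of Ps becomes xd = 212 − 0.3(Ps − 13) = 215.9 - 0.3Ps. Setting this equal to supply: 215.9 - 0.3Ps = -19 + 6Ps, so Ps = 261/7.
Buyers pay Pb = 261/7 − 13 = 170/7; x' = -19 + 6·(261/7) = 1433/7.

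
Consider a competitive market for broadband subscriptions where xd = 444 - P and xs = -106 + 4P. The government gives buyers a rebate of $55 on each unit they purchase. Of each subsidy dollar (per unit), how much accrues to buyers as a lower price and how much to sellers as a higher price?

Buyers gain $44 per unit; sellers gain $11 per unit

Pre-subsidy: 444 - P = -106 + 4P gives P* = 110, x* = 334.
With the rebate, buyers effectively pay Pb = Ps − 55, where Ps is the price sellers receive.
Demand in terms of Ps becomes xd = 444 − 1(Ps − 55) = 499 - Ps. Setting this equal to supply: 499 - Ps = -106 + 4Ps, so Ps = 121.
Buyers pay Pb = 121 − 55 = 66; x' = -106 + 4·121 = 378.
Buyers' price falls by P* − Pb = 110 − 66 = 44; sellers' price rises by Ps − P* = 121 − 110 = 11.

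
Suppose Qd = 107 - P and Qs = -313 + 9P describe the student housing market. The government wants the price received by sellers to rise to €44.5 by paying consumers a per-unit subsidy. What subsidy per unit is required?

Required subsidy s = €25 per unit

At a seller price of 44.5, quantity supplied is -313 + 9·44.5 = 87.5.
Buyers absorb 87.5 only when they pay Pb with 107 − 1·Pb = 87.5, i.e. Pb = 19.5.
s = Ps − Pb = 44.5 − 19.5 = 25.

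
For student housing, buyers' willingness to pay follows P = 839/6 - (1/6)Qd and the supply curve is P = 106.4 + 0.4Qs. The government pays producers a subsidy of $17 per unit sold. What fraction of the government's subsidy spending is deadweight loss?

Pre-subsidy: 839/6 - (1/6)Q = 106.4 + 0.4Q gives Q* = 59 and P* = 130.
With the subsidy, sellers receive Ps = Pb + 17 for each unit, where Pb is the price buyers pay.
On the curves, Pb = 839/6 - (1/6)Q and Ps = 106.4 + 0.4Q; the wedge Ps − Pb = 17 gives 106.4 + 0.4Q − (839/6 - (1/6)Q) = 17, so Q' = 89.
Then Pb = 839/6 − (1/6)·89 = 125 and Ps = 106.4 + 0.4·89 = 142.
ΔCS = ½(59 + 89)(130 − 125) = 370; ΔPS = ½(59 + 89)(142 − 130) = 888.
Government spending = 17 × 89 = 1513.
DWL = ½ × 17 × (89 − 59) = 255; fraction = 255 / 1513 = 15/89.

DWL / government spending = 15/89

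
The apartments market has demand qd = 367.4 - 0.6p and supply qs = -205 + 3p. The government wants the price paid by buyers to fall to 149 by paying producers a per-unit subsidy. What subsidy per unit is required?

At a buyer price of 149, quantity demanded is 367.4 − 0.6·149 = 278.
Sellers supply 278 only when they receive ps with -205 + 3·ps = 278, i.e. ps = 161.
s = ps − pb = 161 − 149 = 12.

Required subsidy s = 12 per unit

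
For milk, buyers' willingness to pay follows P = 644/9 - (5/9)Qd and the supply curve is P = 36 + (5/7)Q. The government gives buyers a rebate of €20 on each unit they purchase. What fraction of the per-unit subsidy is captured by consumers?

Pre-subsidy: 644/9 - (5/9)Q = 36 + (5/7)Q gives Q* = 28 and P* = 56.
With the rebate, buyers effectively pay Pb = Ps − 20, where Ps is the price sellers receive.
On the curves, Pb = 644/9 - (5/9)Q and Ps = 36 + (5/7)Q; the wedge Ps − Pb = 20 gives 36 + (5/7)Q − (644/9 - (5/9)Q) = 20, so Q' = 43.75.
Then Pb = 644/9 − (5/9)·43.75 = 47.25 and Ps = 36 + (5/7)·43.75 = 67.25.
Buyers' price falls by P* − Pb = 56 − 47.25 = 8.75; sellers' price rises by Ps − P* = 67.25 − 56 = 11.25.
So consumers capture 8.75/20 = 0.4375 of each unit of subsidy.

Consumer share = 0.4375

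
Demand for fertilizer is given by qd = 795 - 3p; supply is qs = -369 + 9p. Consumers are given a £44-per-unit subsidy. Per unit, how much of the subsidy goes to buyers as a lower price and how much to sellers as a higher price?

Pre-subsidy: 795 - 3p = -369 + 9p gives p* = 97, q* = 504.
With the rebate, buyers effectively pay pb = ps − 44, where ps is the price sellers receive.
Demand in terms of ps becomes qd = 795 − 3(ps − 44) = 927 - 3ps. Setting this equal to supply: 927 - 3ps = -369 + 9ps, so ps = 108.
Buyers pay pb = 108 − 44 = 64; q' = -369 + 9·108 = 603.
Buyers' price falls by p* − pb = 97 − 64 = 33; sellers' price rises by ps − p* = 108 − 97 = 11.

Buyers gain £33 per unit; sellers gain £11 per unit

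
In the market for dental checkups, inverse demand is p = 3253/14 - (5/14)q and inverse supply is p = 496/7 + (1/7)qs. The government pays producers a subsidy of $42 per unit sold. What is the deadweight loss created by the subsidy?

Deadweight loss = $1764

Pre-subsidy: 3253/14 - (5/14)q = 496/7 + (1/7)q gives q* = 323 and p* = 117.
With the subsidy, sellers receive ps = pb + 42 for each unit, where pb is the price buyers pay.
On the curves, pb = 3253/14 - (5/14)q and ps = 496/7 + (1/7)q; the wedge ps − pb = 42 gives 496/7 + (1/7)q − (3253/14 - (5/14)q) = 42, so q' = 407.
Then pb = 3253/14 − (5/14)·407 = 87 and ps = 496/7 + (1/7)·407 = 129.
The subsidy expands output by 407 − 323 = 84 past the efficient level; on those units the gap between marginal cost and willingness to pay runs from 0 up to 42.
DWL = ½ × 42 × 84 = 1764.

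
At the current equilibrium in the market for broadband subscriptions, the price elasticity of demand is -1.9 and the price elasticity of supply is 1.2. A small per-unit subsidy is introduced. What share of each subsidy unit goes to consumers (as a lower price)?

Consumer share = 12/31

For a small subsidy around the equilibrium, the benefit split depends on the relative slopes, which at a point are proportional to the elasticities.
Buyer share = εs/(εs + |εd|) = 1.2/(1.2 + 1.9) = 12/31; seller share = |εd|/(εs + |εd|) = 19/31.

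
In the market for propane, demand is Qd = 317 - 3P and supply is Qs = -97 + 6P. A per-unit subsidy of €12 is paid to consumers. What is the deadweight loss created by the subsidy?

Pre-subsidy: 317 - 3P = -97 + 6P gives P* = 46, Q* = 179.
With the rebate, buyers effectively pay Pb = Ps − 12, where Ps is the price sellers receive.
Demand in terms of Ps becomes Qd = 317 − 3(Ps − 12) = 353 - 3Ps. Setting this equal to supply: 353 - 3Ps = -97 + 6Ps, so Ps = 50.
Buyers pay Pb = 50 − 12 = 38; Q' = -97 + 6·50 = 203.
The subsidy expands output by 203 − 179 = 24 past the efficient level; on those units the gap between marginal cost and willingness to pay runs from 0 up to 12.
DWL = ½ × 12 × 24 = 144.

Deadweight loss = €144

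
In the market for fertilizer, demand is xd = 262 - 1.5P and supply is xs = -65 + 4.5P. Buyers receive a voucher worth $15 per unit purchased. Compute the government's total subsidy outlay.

Government cost = $2956.875

Pre-subsidy: 262 - 1.5P = -65 + 4.5P gives P* = 54.5, x* = 180.25.
With the rebate, buyers effectively pay Pb = Ps − 15, where Ps is the price sellers receive.
Demand in terms of Ps becomes xd = 262 − 1.5(Ps − 15) = 284.5 - 1.5Ps. Setting this equal to supply: 284.5 - 1.5Ps = -65 + 4.5Ps, so Ps = 58.25.
Buyers pay Pb = 58.25 − 15 = 43.25; x' = -65 + 4.5·58.25 = 197.125.
Government outlay = subsidy × quantity = 15 × 197.125 = 2956.875.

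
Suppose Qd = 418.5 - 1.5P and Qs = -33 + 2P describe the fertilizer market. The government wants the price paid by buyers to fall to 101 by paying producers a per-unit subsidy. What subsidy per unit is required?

At a buyer price of 101, quantity demanded is 418.5 − 1.5·101 = 267.
Sellers supply 267 only when they receive Ps with -33 + 2·Ps = 267, i.e. Ps = 150.
s = Ps − Pb = 150 − 101 = 49.

Required subsidy s = 49 per unit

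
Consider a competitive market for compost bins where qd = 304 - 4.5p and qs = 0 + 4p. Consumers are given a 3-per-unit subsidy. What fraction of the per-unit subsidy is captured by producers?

Producer share = 9/17

Pre-subsidy: 304 - 4.5p = 0 + 4p gives p* = 608/17, q* = 2432/17.
With the rebate, buyers effectively pay pb = ps − 3, where ps is the price sellers receive.
Demand in terms of ps becomes qd = 304 − 4.5(ps − 3) = 317.5 - 4.5ps. Setting this equal to supply: 317.5 - 4.5ps = 0 + 4ps, so ps = 635/17.
Buyers pay pb = 635/17 − 3 = 584/17; q' = 0 + 4·(635/17) = 2540/17.
Buyers' price falls by p* − pb = 608/17 − 584/17 = 24/17; sellers' price rises by ps − p* = 635/17 − 608/17 = 27/17.
So producers capture (27/17)/3 = 9/17 of each unit of subsidy.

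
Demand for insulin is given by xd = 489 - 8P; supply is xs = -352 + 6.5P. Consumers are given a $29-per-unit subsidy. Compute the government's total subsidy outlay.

Government cost = $3741

Pre-subsidy: 489 - 8P = -352 + 6.5P gives P* = 58, x* = 25.
With the rebate, buyers effectively pay Pb = Ps − 29, where Ps is the price sellers receive.
Demand in terms of Ps becomes xd = 489 − 8(Ps − 29) = 721 - 8Ps. Setting this equal to supply: 721 - 8Ps = -352 + 6.5Ps, so Ps = 74.
Buyers pay Pb = 74 − 29 = 45; x' = -352 + 6.5·74 = 129.
Government outlay = subsidy × quantity = 29 × 129 = 3741.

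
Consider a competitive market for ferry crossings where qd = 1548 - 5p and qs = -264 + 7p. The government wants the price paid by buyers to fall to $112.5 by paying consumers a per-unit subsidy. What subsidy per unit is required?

Required subsidy s = $66 per unit

At a buyer price of 112.5, quantity demanded is 1548 − 5·112.5 = 985.5.
Sellers supply 985.5 only when they receive ps with -264 + 7·ps = 985.5, i.e. ps = 178.5.
s = ps − pb = 178.5 − 112.5 = 66.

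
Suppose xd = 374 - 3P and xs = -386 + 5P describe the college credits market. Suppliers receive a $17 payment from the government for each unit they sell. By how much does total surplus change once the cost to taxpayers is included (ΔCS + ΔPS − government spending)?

Net change in total surplus = -$270.9375

Pre-subsidy: 374 - 3P = -386 + 5P gives P* = 95, x* = 89.
With the subsidy, sellers receive Ps = Pb + 17 for each unit, where Pb is the price buyers pay.
Supply in terms of Pb becomes xs = -386 + 5(Pb + 17) = -301 + 5Pb. Setting this equal to demand: 374 - 3Pb = -301 + 5Pb, so Pb = 84.375.
Sellers receive Ps = 84.375 + 17 = 101.375; x' = 374 − 3·84.375 = 120.875.
ΔCS = ½(89 + 120.875)(95 − 84.375) = 1114.9609375; ΔPS = ½(89 + 120.875)(101.375 − 95) = 668.9765625.
Government spending = 17 × 120.875 = 2054.875.
Net change = 1114.9609375 + 668.9765625 − 2054.875 = -270.9375. The loss equals the DWL triangle ½·17·31.875.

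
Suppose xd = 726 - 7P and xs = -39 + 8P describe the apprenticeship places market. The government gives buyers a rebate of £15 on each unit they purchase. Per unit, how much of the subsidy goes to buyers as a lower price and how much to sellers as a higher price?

Buyers gain £8 per unit; sellers gain £7 per unit

Pre-subsidy: 726 - 7P = -39 + 8P gives P* = 51, x* = 369.
With the rebate, buyers effectively pay Pb = Ps − 15, where Ps is the price sellers receive.
Demand in terms of Ps becomes xd = 726 − 7(Ps − 15) = 831 - 7Ps. Setting this equal to supply: 831 - 7Ps = -39 + 8Ps, so Ps = 58.
Buyers pay Pb = 58 − 15 = 43; x' = -39 + 8·58 = 425.
Buyers' price falls by P* − Pb = 51 − 43 = 8; sellers' price rises by Ps − P* = 58 − 51 = 7.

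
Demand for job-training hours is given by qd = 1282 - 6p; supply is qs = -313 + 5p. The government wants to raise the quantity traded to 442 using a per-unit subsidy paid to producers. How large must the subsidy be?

At q = 442, invert demand for the buyer price: pb = (1282 − 442)/6 = 140; invert supply for the seller price: ps = (442 − (-313))/5 = 151.
The subsidy must fill the gap: s = ps − pb = 151 − 140 = 11.

Required subsidy s = 11 per unit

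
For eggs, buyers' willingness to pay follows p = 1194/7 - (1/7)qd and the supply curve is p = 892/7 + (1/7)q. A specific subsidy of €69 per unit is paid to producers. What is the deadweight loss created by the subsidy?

Deadweight loss = €8331.75

Pre-subsidy: 1194/7 - (1/7)q = 892/7 + (1/7)q gives q* = 151 and p* = 149.
With the subsidy, sellers receive ps = pb + 69 for each unit, where pb is the price buyers pay.
On the curves, pb = 1194/7 - (1/7)q and ps = 892/7 + (1/7)q; the wedge ps − pb = 69 gives 892/7 + (1/7)q − (1194/7 - (1/7)q) = 69, so q' = 392.5.
Then pb = 1194/7 − (1/7)·392.5 = 114.5 and ps = 892/7 + (1/7)·392.5 = 183.5.
The subsidy expands output by 392.5 − 151 = 241.5 past the efficient level; on those units the gap between marginal cost and willingness to pay runs from 0 up to 69.
DWL = ½ × 69 × 241.5 = 8331.75.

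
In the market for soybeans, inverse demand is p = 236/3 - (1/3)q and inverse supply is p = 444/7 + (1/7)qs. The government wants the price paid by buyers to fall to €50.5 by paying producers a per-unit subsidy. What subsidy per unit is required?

At a buyer price of 50.5, quantity demanded is 236 − 3·50.5 = 84.5.
Sellers supply 84.5 only when they receive ps = 444/7 + (1/7)·84.5 = 75.5.
s = ps − pb = 75.5 − 50.5 = 25.

Required subsidy s = €25 per unit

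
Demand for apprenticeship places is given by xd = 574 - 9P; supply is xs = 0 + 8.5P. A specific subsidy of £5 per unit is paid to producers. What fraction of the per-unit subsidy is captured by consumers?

Consumer share = 17/35

Pre-subsidy: 574 - 9P = 0 + 8.5P gives P* = 32.8, x* = 278.8.
With the subsidy, sellers receive Ps = Pb + 5 for each unit, where Pb is the price buyers pay.
Supply in terms of Pb becomes xs = 0 + 8.5(Pb + 5) = 42.5 + 8.5Pb. Setting this equal to demand: 574 - 9Pb = 42.5 + 8.5Pb, so Pb = 1063/35.
Sellers receive Ps = 1063/35 + 5 = 1238/35; x' = 574 − 9·(1063/35) = 10523/35.
Buyers' price falls by P* − Pb = 32.8 − 1063/35 = 17/7; sellers' price rises by Ps − P* = 1238/35 − 32.8 = 18/7.
So consumers capture (17/7)/5 = 17/35 of each unit of subsidy.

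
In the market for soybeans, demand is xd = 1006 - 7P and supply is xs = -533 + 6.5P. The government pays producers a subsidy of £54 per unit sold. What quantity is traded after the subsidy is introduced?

Pre-subsidy: 1006 - 7P = -533 + 6.5P gives P* = 114, x* = 208.
With the subsidy, sellers receive Ps = Pb + 54 for each unit, where Pb is the price buyers pay.
Supply in terms of Pb becomes xs = -533 + 6.5(Pb + 54) = -182 + 6.5Pb. Setting this equal to demand: 1006 - 7Pb = -182 + 6.5Pb, so Pb = 88.
Sellers receive Ps = 88 + 54 = 142; x' = 1006 − 7·88 = 390.

x' = 390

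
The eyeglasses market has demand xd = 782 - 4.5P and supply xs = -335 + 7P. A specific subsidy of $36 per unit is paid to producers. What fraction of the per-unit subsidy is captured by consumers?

Consumer share = 14/23

Pre-subsidy: 782 - 4.5P = -335 + 7P gives P* = 2234/23, x* = 7933/23.
With the subsidy, sellers receive Ps = Pb + 36 for each unit, where Pb is the price buyers pay.
Supply in terms of Pb becomes xs = -335 + 7(Pb + 36) = -83 + 7Pb. Setting this equal to demand: 782 - 4.5Pb = -83 + 7Pb, so Pb = 1730/23.
Sellers receive Ps = 1730/23 + 36 = 2558/23; x' = 782 − 4.5·(1730/23) = 10201/23.
Buyers' price falls by P* − Pb = 2234/23 − 1730/23 = 504/23; sellers' price rises by Ps − P* = 2558/23 − 2234/23 = 324/23.
So consumers capture (504/23)/36 = 14/23 of each unit of subsidy.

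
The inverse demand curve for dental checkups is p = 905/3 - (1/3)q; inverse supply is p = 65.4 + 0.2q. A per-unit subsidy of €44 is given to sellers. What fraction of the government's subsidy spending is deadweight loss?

DWL / government spending = 165/2102

Pre-subsidy: 905/3 - (1/3)q = 65.4 + 0.2q gives q* = 443 and p* = 154.
With the subsidy, sellers receive ps = pb + 44 for each unit, where pb is the price buyers pay.
On the curves, pb = 905/3 - (1/3)q and ps = 65.4 + 0.2q; the wedge ps − pb = 44 gives 65.4 + 0.2q − (905/3 - (1/3)q) = 44, so q' = 525.5.
Then pb = 905/3 − (1/3)·525.5 = 126.5 and ps = 65.4 + 0.2·525.5 = 170.5.
ΔCS = ½(443 + 525.5)(154 − 126.5) = 13316.875; ΔPS = ½(443 + 525.5)(170.5 − 154) = 7990.125.
Government spending = 44 × 525.5 = 23122.
DWL = ½ × 44 × (525.5 − 443) = 1815; fraction = 1815 / 23122 = 165/2102.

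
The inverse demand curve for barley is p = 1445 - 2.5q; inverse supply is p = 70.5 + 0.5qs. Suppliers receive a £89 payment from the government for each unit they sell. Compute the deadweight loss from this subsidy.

Deadweight loss = 7921/6

Pre-subsidy: 1445 - 2.5q = 70.5 + 0.5q gives q* = 2749/6 and p* = 3595/12.
With the subsidy, sellers receive ps = pb + 89 for each unit, where pb is the price buyers pay.
On the curves, pb = 1445 - 2.5q and ps = 70.5 + 0.5q; the wedge ps − pb = 89 gives 70.5 + 0.5q − (1445 - 2.5q) = 89, so q' = 2927/6.
Then pb = 1445 − 2.5·(2927/6) = 2705/12 and ps = 70.5 + 0.5·(2927/6) = 3773/12.
The subsidy expands output by 2927/6 − 2749/6 = 89/3 past the efficient level; on those units the gap between marginal cost and willingness to pay runs from 0 up to 89.
DWL = ½ × 89 × 89/3 = 7921/6.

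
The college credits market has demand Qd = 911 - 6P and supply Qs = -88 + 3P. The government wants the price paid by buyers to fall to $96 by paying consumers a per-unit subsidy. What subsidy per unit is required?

At a buyer price of 96, quantity demanded is 911 − 6·96 = 335.
Sellers supply 335 only when they receive Ps with -88 + 3·Ps = 335, i.e. Ps = 141.
s = Ps − Pb = 141 − 96 = 45.

Required subsidy s = $45 per unit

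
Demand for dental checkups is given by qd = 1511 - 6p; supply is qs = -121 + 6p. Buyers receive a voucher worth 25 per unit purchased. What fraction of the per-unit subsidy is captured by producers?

Producer share = 0.5

Pre-subsidy: 1511 - 6p = -121 + 6p gives p* = 136, q* = 695.
With the rebate, buyers effectively pay pb = ps − 25, where ps is the price sellers receive.
Demand in terms of ps becomes qd = 1511 − 6(ps − 25) = 1661 - 6ps. Setting this equal to supply: 1661 - 6ps = -121 + 6ps, so ps = 148.5.
Buyers pay pb = 148.5 − 25 = 123.5; q' = -121 + 6·148.5 = 770.
Buyers' price falls by p* − pb = 136 − 123.5 = 12.5; sellers' price rises by ps − p* = 148.5 − 136 = 12.5.
So producers capture 12.5/25 = 0.5 of each unit of subsidy.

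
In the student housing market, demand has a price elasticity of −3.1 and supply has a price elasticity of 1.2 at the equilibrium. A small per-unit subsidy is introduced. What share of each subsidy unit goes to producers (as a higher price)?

For a small subsidy around the equilibrium, the benefit split depends on the relative slopes, which at a point are proportional to the elasticities.
Buyer share = εs/(εs + |εd|) = 1.2/(1.2 + 3.1) = 12/43; seller share = |εd|/(εs + |εd|) = 31/43.
So producers capture 31/43 of the subsidy.

Producer share = 31/43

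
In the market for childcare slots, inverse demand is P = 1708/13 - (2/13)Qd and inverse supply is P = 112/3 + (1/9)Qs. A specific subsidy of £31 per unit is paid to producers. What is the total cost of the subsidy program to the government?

Government cost = £14631

Pre-subsidy: 1708/13 - (2/13)Q = 112/3 + (1/9)Q gives Q* = 11004/31 and P* = 2380/31.
With the subsidy, sellers receive Ps = Pb + 31 for each unit, where Pb is the price buyers pay.
On the curves, Pb = 1708/13 - (2/13)Q and Ps = 112/3 + (1/9)Q; the wedge Ps − Pb = 31 gives 112/3 + (1/9)Q − (1708/13 - (2/13)Q) = 31, so Q' = 14631/31.
Then Pb = 1708/13 − (2/13)·(14631/31) = 1822/31 and Ps = 112/3 + (1/9)·(14631/31) = 2783/31.
Government outlay = subsidy × quantity = 31 × 14631/31 = 14631.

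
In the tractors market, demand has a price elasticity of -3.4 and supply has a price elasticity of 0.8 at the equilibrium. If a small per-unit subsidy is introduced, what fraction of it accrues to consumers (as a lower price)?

Consumer share = 4/21

For a small subsidy around the equilibrium, the benefit split depends on the relative slopes, which at a point are proportional to the elasticities.
Buyer share = εs/(εs + |εd|) = 0.8/(0.8 + 3.4) = 4/21; seller share = |εd|/(εs + |εd|) = 17/21.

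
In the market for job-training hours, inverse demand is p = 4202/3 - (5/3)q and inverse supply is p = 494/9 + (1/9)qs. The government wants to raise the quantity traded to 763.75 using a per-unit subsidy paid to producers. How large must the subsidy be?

Required subsidy s = 12 per unit

At q = 763.75, from the demand curve buyers pay pb = 4202/3 − (5/3)·763.75 = 127.75; from the supply curve sellers need ps = 494/9 + (1/9)·763.75 = 139.75.
The subsidy must fill the gap: s = ps − pb = 139.75 − 127.75 = 12.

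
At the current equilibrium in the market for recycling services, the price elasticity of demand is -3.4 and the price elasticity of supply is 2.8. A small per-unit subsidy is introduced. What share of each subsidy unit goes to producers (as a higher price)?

For a small subsidy around the equilibrium, the benefit split depends on the relative slopes, which at a point are proportional to the elasticities.
Buyer share = εs/(εs + |εd|) = 2.8/(2.8 + 3.4) = 14/31; seller share = |εd|/(εs + |εd|) = 17/31.
So producers capture 17/31 of the subsidy.

Producer share = 17/31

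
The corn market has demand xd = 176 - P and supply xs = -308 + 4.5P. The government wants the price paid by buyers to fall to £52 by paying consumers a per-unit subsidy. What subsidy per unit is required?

At a buyer price of 52, quantity demanded is 176 − 1·52 = 124.
Sellers supply 124 only when they receive Ps with -308 + 4.5·Ps = 124, i.e. Ps = 96.
s = Ps − Pb = 96 − 52 = 44.

Required subsidy s = £44 per unit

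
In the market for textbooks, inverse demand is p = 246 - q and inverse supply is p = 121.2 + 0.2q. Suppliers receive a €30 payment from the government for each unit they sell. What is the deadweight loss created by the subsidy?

Pre-subsidy: 246 - q = 121.2 + 0.2q gives q* = 104 and p* = 142.
With the subsidy, sellers receive ps = pb + 30 for each unit, where pb is the price buyers pay.
On the curves, pb = 246 - q and ps = 121.2 + 0.2q; the wedge ps − pb = 30 gives 121.2 + 0.2q − (246 - q) = 30, so q' = 129.
Then pb = 246 − 1·129 = 117 and ps = 121.2 + 0.2·129 = 147.
The subsidy expands output by 129 − 104 = 25 past the efficient level; on those units the gap between marginal cost and willingness to pay runs from 0 up to 30.
DWL = ½ × 30 × 25 = 375.

Deadweight loss = €375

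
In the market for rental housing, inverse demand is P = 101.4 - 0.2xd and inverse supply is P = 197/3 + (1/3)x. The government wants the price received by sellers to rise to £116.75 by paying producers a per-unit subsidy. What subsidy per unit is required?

Required subsidy s = £46 per unit

At a seller price of 116.75, quantity supplied is -197 + 3·116.75 = 153.25.
Buyers absorb 153.25 only when they pay Pb = 101.4 − 0.2·153.25 = 70.75.
s = Ps − Pb = 116.75 − 70.75 = 46.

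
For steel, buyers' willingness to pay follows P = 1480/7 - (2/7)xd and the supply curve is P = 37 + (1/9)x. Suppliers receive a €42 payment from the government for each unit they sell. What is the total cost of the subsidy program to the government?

Government cost = €22906.8

Pre-subsidy: 1480/7 - (2/7)x = 37 + (1/9)x gives x* = 439.56 and P* = 85.84.
With the subsidy, sellers receive Ps = Pb + 42 for each unit, where Pb is the price buyers pay.
On the curves, Pb = 1480/7 - (2/7)x and Ps = 37 + (1/9)x; the wedge Ps − Pb = 42 gives 37 + (1/9)x − (1480/7 - (2/7)x) = 42, so x' = 545.4.
Then Pb = 1480/7 − (2/7)·545.4 = 55.6 and Ps = 37 + (1/9)·545.4 = 97.6.
Government outlay = subsidy × quantity = 42 × 545.4 = 22906.8.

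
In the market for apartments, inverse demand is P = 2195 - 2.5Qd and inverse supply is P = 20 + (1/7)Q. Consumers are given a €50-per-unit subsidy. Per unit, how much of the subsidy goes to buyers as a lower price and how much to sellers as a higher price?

Pre-subsidy: 2195 - 2.5Q = 20 + (1/7)Q gives Q* = 30450/37 and P* = 5090/37.
With the rebate, buyers effectively pay Pb = Ps − 50, where Ps is the price sellers receive.
On the curves, Pb = 2195 - 2.5Q and Ps = 20 + (1/7)Q; the wedge Ps − Pb = 50 gives 20 + (1/7)Q − (2195 - 2.5Q) = 50, so Q' = 31150/37.
Then Pb = 2195 − 2.5·(31150/37) = 3340/37 and Ps = 20 + (1/7)·(31150/37) = 5190/37.
Buyers' price falls by P* − Pb = 5090/37 − 3340/37 = 1750/37; sellers' price rises by Ps − P* = 5190/37 − 5090/37 = 100/37.

Buyers gain 1750/37 per unit; sellers gain 100/37 per unit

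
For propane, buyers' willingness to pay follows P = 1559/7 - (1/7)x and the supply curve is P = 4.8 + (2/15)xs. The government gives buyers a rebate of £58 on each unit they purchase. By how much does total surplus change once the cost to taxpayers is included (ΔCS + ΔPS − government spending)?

Pre-subsidy: 1559/7 - (1/7)x = 4.8 + (2/15)x gives x* = 789 and P* = 110.
With the rebate, buyers effectively pay Pb = Ps − 58, where Ps is the price sellers receive.
On the curves, Pb = 1559/7 - (1/7)x and Ps = 4.8 + (2/15)x; the wedge Ps − Pb = 58 gives 4.8 + (2/15)x − (1559/7 - (1/7)x) = 58, so x' = 999.
Then Pb = 1559/7 − (1/7)·999 = 80 and Ps = 4.8 + (2/15)·999 = 138.
ΔCS = ½(789 + 999)(110 − 80) = 26820; ΔPS = ½(789 + 999)(138 − 110) = 25032.
Government spending = 58 × 999 = 57942.
Net change = 26820 + 25032 − 57942 = -6090. The loss equals the DWL triangle ½·58·210.

Net change in total surplus = -£6090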